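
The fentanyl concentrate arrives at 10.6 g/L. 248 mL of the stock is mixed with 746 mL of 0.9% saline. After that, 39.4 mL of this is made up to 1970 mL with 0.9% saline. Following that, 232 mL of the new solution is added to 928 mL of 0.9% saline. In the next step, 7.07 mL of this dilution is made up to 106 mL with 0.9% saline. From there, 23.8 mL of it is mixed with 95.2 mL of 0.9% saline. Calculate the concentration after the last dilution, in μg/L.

141 μg/L

Overall dilution factor = 4.008 × 50 × 5 × 14.99 × 5 = 7.51 × 10⁴.
10.6 g/L / 7.51 × 10⁴ = 1.41 × 10⁻⁴ g/L = 141 μg/L.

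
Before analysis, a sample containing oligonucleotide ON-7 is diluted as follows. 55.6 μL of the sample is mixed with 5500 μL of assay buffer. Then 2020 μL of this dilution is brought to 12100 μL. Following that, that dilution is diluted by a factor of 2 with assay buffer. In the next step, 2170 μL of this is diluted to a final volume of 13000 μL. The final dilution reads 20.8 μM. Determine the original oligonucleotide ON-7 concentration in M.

0.149 M

Overall dilution factor = 99.92 × 5.990 × 2 × 5.991 = 7171.
Original = 20.8 μM × 7171 = 1.49 × 10⁵ μM = 0.149 M.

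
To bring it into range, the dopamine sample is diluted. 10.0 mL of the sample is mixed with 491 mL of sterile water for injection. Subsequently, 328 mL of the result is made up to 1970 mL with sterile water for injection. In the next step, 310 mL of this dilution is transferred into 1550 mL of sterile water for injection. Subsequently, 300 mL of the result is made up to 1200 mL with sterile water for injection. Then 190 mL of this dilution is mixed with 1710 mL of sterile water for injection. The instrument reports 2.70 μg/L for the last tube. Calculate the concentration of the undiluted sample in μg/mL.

195 μg/mL

Overall dilution factor = 50.10 × 6.006 × 6 × 4 × 10 = 7.22 × 10⁴.
Original = 2.70 μg/L × 7.22 × 10⁴ = 1.95 × 10⁵ μg/L = 195 μg/mL.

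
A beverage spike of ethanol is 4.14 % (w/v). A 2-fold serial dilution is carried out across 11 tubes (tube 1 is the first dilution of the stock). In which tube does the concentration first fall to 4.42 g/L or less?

tube 4

Tube n has concentration 4.14 % (w/v) / 2ⁿ.
Need 2ⁿ ≥ 4.14 % (w/v) / 4.42 g/L = 9.37, so n ≥ 3.23.
First such tube: n = 4.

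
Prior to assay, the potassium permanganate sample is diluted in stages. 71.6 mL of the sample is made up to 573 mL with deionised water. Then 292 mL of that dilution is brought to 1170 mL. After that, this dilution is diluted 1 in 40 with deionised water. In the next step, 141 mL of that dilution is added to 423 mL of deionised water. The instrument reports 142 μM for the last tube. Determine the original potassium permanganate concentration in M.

0.729 M

Overall dilution factor = 8.003 × 4.007 × 40 × 4 = 5131.
Original = 142 μM × 5131 = 7.29 × 10⁵ μM = 0.729 M.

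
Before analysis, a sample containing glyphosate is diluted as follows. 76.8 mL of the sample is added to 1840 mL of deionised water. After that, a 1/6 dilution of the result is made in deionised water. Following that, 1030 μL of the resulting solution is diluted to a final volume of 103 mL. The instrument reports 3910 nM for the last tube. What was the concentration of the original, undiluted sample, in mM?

58.6 mM

Overall dilution factor = 24.96 × 6 × 100 = 1.50 × 10⁴.
Original = 3910 nM × 1.50 × 10⁴ = 5.86 × 10⁷ nM = 58.6 mM.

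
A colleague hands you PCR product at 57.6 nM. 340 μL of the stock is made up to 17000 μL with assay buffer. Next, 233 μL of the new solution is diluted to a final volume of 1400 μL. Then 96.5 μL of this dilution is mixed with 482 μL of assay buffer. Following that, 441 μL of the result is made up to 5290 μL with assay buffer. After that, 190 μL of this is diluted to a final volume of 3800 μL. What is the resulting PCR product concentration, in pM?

0.133 pM

Overall dilution factor = 50 × 6.009 × 5.995 × 12.00 × 20 = 4.32 × 10⁵.
57.6 nM / 4.32 × 10⁵ = 1.33 × 10⁻⁴ nM = 0.133 pM.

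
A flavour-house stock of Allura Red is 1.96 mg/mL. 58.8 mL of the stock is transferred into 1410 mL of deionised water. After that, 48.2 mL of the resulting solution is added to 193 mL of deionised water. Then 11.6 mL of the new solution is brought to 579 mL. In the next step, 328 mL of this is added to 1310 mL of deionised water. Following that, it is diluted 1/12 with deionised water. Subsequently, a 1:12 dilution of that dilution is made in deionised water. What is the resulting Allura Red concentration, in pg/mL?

Overall dilution factor = 24.98 × 5.004 × 49.91 × 4.994 × 12 × 12 = 4.49 × 10⁶.
1.96 mg/mL / 4.49 × 10⁶ = 4.37 × 10⁻⁷ mg/mL = 437 pg/mL.

437 pg/mL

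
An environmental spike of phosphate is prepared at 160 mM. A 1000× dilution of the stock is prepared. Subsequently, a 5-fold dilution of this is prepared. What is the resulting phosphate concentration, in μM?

Overall dilution factor = 1000 × 5 = 5000.
160 mM / 5000 = 0.0320 mM = 32.0 μM.

32.0 μM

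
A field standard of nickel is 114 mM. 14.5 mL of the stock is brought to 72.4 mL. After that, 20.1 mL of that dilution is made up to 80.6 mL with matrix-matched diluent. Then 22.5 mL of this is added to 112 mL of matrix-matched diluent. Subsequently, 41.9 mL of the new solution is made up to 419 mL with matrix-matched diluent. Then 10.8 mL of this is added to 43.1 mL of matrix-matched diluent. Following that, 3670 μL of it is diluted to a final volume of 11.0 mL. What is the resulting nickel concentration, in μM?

6.37 μM

Overall dilution factor = 4.993 × 4.010 × 5.978 × 10 × 4.991 × 2.997 = 1.79 × 10⁴.
114 mM / 1.79 × 10⁴ = 6.37 × 10⁻³ mM = 6.37 μM.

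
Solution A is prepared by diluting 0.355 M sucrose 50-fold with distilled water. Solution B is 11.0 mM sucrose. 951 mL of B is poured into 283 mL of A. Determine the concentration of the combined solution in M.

0.0101 M

C_A = 0.355 M / 50 = 7.10 × 10⁻³ M.
C_B = 11.0 mM = 0.0110 M.
C_mix = (C_A·V_A + C_B·V_B)/(V_A + V_B) = (7.10 × 10⁻³×283 + 0.0110×951) / 1234 = 0.0101 M.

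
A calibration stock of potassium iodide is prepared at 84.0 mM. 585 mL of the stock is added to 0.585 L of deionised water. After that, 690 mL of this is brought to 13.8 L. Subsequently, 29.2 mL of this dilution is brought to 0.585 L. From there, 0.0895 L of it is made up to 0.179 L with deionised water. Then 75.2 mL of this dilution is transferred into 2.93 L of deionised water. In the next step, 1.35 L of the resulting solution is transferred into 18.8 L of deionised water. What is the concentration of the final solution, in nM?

Overall dilution factor = 2 × 20 × 20.03 × 2 × 39.96 × 14.93 = 9.56 × 10⁵.
84.0 mM / 9.56 × 10⁵ = 8.79 × 10⁻⁵ mM = 87.9 nM.

87.9 nM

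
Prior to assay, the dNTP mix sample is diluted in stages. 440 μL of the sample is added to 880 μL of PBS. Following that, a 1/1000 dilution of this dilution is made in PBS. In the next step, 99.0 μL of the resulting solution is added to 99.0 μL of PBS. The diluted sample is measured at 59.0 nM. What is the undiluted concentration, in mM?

Overall dilution factor = 3 × 1000 × 2 = 6000.
Original = 59.0 nM × 6000 = 3.54 × 10⁵ nM = 0.354 mM.

0.354 mM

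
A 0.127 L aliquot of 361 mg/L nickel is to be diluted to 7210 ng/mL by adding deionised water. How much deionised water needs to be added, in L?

7210 ng/mL = 7.21 mg/L.
V₂ = C₁V₁/C₂ = 361 × 0.127 / 7.21 = 6.36 L.
Diluent to add = V₂ − V₁ = 6.36 − 0.127 = 6.23 L.

6.23 L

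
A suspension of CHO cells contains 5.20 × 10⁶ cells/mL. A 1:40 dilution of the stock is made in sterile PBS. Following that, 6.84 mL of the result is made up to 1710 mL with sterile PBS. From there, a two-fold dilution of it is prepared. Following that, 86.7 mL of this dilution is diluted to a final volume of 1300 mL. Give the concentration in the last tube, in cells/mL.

17.3 cells/mL

Overall dilution factor = 40 × 250 × 2 × 14.99 = 3.00 × 10⁵.
5.20 × 10⁶ cells/mL / 3.00 × 10⁵ = 17.3 cells/mL.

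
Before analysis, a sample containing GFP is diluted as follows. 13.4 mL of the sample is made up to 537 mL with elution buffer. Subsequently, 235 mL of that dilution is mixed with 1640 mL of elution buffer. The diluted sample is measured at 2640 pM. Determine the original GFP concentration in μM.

0.844 μM

Overall dilution factor = 40.07 × 7.979 = 320.
Original = 2640 pM × 320 = 8.44 × 10⁵ pM = 0.844 μM.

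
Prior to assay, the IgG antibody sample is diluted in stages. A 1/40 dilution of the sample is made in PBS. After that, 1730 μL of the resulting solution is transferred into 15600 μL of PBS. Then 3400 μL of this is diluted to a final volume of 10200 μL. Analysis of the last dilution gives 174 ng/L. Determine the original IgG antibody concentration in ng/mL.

209 ng/mL

Overall dilution factor = 40 × 10.02 × 3 = 1202.
Original = 174 ng/L × 1202 = 2.09 × 10⁵ ng/L = 209 ng/mL.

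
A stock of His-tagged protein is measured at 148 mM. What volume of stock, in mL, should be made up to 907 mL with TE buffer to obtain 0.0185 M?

0.0185 M = 18.5 mM.
V₁ = C₂V₂/C₁ = 18.5 × 907 / 148 = 113 mL.

113 mL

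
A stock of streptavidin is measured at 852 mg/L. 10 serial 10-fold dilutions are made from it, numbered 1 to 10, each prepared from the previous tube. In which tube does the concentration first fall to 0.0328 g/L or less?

tube 2

Tube n has concentration 852 mg/L / 10ⁿ.
Need 10ⁿ ≥ 852 mg/L / 0.0328 g/L = 26.0, so n ≥ 1.41.
First such tube: n = 2.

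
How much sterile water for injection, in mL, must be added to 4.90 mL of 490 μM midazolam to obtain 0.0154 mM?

0.0154 mM = 15.4 μM.
V₂ = C₁V₁/C₂ = 490 × 4.90 / 15.4 = 156 mL.
Diluent to add = V₂ − V₁ = 156 − 4.90 = 151 mL.

151 mL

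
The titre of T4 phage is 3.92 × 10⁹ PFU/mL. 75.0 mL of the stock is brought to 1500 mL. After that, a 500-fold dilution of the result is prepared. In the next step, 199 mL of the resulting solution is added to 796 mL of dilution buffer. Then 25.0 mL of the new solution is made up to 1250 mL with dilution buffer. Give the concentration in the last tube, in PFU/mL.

Overall dilution factor = 20 × 500 × 5 × 50 = 2.50 × 10⁶.
3.92 × 10⁹ PFU/mL / 2.50 × 10⁶ = 1570 PFU/mL.

1570 PFU/mL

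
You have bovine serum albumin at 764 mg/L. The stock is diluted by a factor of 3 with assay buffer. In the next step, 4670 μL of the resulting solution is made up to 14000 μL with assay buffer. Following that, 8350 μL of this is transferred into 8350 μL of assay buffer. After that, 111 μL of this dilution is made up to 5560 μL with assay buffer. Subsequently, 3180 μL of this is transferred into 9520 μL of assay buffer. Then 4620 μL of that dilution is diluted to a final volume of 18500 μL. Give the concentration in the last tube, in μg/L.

Overall dilution factor = 3 × 2.998 × 2 × 50.09 × 3.994 × 4.004 = 1.44 × 10⁴.
764 mg/L / 1.44 × 10⁴ = 0.0530 mg/L = 53.0 μg/L.

53.0 μg/L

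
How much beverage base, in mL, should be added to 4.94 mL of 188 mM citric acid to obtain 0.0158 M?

0.0158 M = 15.8 mM.
V₂ = C₁V₁/C₂ = 188 × 4.94 / 15.8 = 58.8 mL.
Diluent to add = V₂ − V₁ = 58.8 − 4.94 = 53.8 mL.

53.8 mL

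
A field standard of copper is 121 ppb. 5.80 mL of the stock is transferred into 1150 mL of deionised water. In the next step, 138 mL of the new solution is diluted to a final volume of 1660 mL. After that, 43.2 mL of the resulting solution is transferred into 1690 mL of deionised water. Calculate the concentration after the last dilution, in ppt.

Overall dilution factor = 199.3 × 12.03 × 40.12 = 9.62 × 10⁴.
121 ppb / 9.62 × 10⁴ = 1.26 × 10⁻³ ppb = 1.26 ppt.

1.26 ppt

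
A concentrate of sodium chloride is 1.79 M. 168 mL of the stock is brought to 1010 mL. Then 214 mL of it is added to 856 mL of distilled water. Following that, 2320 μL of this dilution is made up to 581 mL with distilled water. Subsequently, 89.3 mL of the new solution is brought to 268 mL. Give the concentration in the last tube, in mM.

Overall dilution factor = 6.012 × 5 × 250.4 × 3.001 = 2.26 × 10⁴.
1.79 M / 2.26 × 10⁴ = 7.92 × 10⁻⁵ M = 0.0792 mM.

0.0792 mM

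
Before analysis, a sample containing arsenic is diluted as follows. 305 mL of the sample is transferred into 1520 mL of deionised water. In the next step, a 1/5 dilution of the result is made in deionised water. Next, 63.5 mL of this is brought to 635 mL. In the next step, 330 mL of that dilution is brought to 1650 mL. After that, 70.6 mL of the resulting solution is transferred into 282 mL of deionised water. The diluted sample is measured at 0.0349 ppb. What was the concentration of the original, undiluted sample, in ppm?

Overall dilution factor = 5.984 × 5 × 10 × 5 × 4.994 = 7471.
Original = 0.0349 ppb × 7471 = 261 ppb = 0.261 ppm.

0.261 ppm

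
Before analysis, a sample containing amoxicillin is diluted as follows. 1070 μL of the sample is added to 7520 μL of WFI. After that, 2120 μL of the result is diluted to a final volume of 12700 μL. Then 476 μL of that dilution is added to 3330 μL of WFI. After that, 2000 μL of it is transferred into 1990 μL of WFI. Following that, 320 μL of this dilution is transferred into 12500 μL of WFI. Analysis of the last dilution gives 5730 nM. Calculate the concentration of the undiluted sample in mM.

Overall dilution factor = 8.028 × 5.991 × 7.996 × 1.995 × 40.06 = 3.07 × 10⁴.
Original = 5730 nM × 3.07 × 10⁴ = 1.76 × 10⁸ nM = 176 mM.

176 mM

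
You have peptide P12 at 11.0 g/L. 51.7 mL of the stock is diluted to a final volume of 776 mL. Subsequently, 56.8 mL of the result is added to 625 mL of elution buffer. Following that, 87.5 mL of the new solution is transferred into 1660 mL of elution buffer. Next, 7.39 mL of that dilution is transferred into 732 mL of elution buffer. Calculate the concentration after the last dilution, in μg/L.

Overall dilution factor = 15.01 × 12.00 × 19.97 × 100.1 = 3.60 × 10⁵.
11.0 g/L / 3.60 × 10⁵ = 3.06 × 10⁻⁵ g/L = 30.6 μg/L.

30.6 μg/L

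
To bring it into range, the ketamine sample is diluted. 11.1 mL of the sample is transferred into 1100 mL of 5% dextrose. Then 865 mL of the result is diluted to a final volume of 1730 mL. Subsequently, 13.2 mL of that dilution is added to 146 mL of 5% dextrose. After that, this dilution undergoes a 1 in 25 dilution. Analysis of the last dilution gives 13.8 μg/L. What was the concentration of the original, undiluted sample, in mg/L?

Overall dilution factor = 100.1 × 2 × 12.06 × 25 = 6.04 × 10⁴.
Original = 13.8 μg/L × 6.04 × 10⁴ = 8.33 × 10⁵ μg/L = 833 mg/L.

833 mg/L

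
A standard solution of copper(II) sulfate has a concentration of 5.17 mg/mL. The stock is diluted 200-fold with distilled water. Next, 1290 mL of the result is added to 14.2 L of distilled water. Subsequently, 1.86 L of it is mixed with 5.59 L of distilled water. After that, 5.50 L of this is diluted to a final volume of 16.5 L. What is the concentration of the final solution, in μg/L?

179 μg/L

Overall dilution factor = 200 × 12.01 × 4.005 × 3 = 2.89 × 10⁴.
5.17 mg/mL / 2.89 × 10⁴ = 1.79 × 10⁻⁴ mg/mL = 179 μg/L.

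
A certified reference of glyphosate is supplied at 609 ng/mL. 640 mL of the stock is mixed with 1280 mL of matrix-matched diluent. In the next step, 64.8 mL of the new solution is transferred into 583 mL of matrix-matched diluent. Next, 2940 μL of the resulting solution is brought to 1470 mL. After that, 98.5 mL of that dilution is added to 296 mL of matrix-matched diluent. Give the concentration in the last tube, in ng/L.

10.1 ng/L

Overall dilution factor = 3 × 9.997 × 500 × 4.005 = 6.01 × 10⁴.
609 ng/mL / 6.01 × 10⁴ = 0.0101 ng/mL = 10.1 ng/L.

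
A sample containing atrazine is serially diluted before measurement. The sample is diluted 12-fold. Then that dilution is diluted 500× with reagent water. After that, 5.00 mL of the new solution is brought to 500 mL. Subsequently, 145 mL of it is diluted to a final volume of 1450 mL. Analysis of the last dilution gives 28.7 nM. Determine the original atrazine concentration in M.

Overall dilution factor = 12 × 500 × 100 × 10 = 6.00 × 10⁶.
Original = 28.7 nM × 6.00 × 10⁶ = 1.72 × 10⁸ nM = 0.172 M.

0.172 M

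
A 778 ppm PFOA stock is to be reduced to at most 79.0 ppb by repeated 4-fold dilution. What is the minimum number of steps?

7

Need 4ⁿ ≥ 9848, so n ≥ log(9848)/log(4) = 6.63.
Minimum whole steps: n = 7.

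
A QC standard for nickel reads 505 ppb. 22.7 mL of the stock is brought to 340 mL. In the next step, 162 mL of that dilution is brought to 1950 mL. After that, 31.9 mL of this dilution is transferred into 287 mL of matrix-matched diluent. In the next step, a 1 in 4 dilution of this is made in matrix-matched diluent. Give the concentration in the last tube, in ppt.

70.0 ppt

Overall dilution factor = 14.98 × 12.04 × 9.997 × 4 = 7209.
505 ppb / 7209 = 0.0700 ppb = 70.0 ppt.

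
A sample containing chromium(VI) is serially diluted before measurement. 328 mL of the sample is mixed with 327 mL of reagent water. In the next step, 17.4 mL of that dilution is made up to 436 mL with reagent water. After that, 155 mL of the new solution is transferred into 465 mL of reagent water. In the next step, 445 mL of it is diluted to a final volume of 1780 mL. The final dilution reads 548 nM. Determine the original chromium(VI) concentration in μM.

439 μM

Overall dilution factor = 1.997 × 25.06 × 4 × 4 = 801.
Original = 548 nM × 801 = 4.39 × 10⁵ nM = 439 μM.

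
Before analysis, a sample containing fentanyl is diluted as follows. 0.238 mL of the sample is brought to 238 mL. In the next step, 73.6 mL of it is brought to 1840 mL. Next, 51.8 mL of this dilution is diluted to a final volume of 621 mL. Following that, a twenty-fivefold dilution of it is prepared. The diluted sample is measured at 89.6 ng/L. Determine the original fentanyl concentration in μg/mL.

Overall dilution factor = 1000 × 25 × 11.99 × 25 = 7.49 × 10⁶.
Original = 89.6 ng/L × 7.49 × 10⁶ = 6.71 × 10⁸ ng/L = 671 μg/mL.

671 μg/mL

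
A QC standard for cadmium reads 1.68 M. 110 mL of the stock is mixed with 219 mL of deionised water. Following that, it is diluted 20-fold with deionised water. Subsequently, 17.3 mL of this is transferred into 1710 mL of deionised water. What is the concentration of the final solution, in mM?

Overall dilution factor = 2.991 × 20 × 99.84 = 5972.
1.68 M / 5972 = 2.81 × 10⁻⁴ M = 0.281 mM.

0.281 mM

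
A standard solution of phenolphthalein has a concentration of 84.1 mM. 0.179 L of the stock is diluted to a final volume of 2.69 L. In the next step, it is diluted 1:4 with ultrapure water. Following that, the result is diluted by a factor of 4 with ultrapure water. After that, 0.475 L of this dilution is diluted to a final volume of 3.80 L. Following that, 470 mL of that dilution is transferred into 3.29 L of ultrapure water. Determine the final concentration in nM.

Overall dilution factor = 15.03 × 4 × 4 × 8 × 8 = 1.54 × 10⁴.
84.1 mM / 1.54 × 10⁴ = 5.47 × 10⁻³ mM = 5470 nM.

5470 nM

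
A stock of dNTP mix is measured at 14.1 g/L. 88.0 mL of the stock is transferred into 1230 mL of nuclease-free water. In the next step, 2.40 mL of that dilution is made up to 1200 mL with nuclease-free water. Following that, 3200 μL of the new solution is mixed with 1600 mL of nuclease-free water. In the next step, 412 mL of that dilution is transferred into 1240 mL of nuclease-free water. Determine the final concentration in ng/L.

Overall dilution factor = 14.98 × 500 × 501 × 4.010 = 1.50 × 10⁷.
14.1 g/L / 1.50 × 10⁷ = 9.37 × 10⁻⁷ g/L = 937 ng/L.

937 ng/L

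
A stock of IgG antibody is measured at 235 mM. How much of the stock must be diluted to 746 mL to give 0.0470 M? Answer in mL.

149 mL

0.0470 M = 47.0 mM.
V₁ = C₂V₂/C₁ = 47.0 × 746 / 235 = 149 mL.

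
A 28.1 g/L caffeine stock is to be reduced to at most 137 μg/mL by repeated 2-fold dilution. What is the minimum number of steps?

8

Need 2ⁿ ≥ 205, so n ≥ log(205)/log(2) = 7.68.
Minimum whole steps: n = 8.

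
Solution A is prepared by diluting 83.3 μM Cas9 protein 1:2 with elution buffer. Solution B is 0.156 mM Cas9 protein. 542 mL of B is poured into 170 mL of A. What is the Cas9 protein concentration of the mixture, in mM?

C_A = 83.3 μM / 2 = 41.6 μM.
C_B = 0.156 mM = 156 μM.
C_mix = (C_A·V_A + C_B·V_B)/(V_A + V_B) = (41.6×170 + 156×542) / 712.0 = 129 μM = 0.129 mM.

0.129 mM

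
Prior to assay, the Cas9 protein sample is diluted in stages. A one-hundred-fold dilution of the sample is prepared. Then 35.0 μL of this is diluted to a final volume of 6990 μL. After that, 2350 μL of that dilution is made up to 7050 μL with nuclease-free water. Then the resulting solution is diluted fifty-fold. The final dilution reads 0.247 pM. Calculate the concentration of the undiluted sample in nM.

740 nM

Overall dilution factor = 100 × 199.7 × 3 × 50 = 3.00 × 10⁶.
Original = 0.247 pM × 3.00 × 10⁶ = 7.40 × 10⁵ pM = 740 nM.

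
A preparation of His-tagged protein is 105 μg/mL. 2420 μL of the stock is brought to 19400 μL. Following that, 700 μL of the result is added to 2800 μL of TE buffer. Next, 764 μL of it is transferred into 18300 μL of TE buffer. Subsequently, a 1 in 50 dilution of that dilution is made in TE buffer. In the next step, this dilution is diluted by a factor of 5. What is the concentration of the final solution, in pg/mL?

420 pg/mL

Overall dilution factor = 8.017 × 5 × 24.95 × 50 × 5 = 2.50 × 10⁵.
105 μg/mL / 2.50 × 10⁵ = 4.20 × 10⁻⁴ μg/mL = 420 pg/mL.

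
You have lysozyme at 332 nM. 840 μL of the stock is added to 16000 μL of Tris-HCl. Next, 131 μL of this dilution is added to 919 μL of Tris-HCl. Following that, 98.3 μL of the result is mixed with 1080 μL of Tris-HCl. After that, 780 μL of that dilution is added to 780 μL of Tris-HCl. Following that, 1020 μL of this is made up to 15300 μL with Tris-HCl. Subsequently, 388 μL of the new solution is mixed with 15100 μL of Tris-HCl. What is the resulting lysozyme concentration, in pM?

Overall dilution factor = 20.05 × 8.015 × 11.99 × 2 × 15 × 39.92 = 2.31 × 10⁶.
332 nM / 2.31 × 10⁶ = 1.44 × 10⁻⁴ nM = 0.144 pM.

0.144 pM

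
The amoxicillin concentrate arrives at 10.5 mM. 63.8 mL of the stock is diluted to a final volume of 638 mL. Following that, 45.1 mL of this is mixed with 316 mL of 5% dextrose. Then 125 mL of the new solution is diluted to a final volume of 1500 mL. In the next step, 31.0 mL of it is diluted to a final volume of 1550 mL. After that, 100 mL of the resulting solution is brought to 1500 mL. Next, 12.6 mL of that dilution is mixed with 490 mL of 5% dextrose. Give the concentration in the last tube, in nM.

Overall dilution factor = 10 × 8.007 × 12 × 50 × 15 × 39.89 = 2.87 × 10⁷.
10.5 mM / 2.87 × 10⁷ = 3.65 × 10⁻⁷ mM = 0.365 nM.

0.365 nM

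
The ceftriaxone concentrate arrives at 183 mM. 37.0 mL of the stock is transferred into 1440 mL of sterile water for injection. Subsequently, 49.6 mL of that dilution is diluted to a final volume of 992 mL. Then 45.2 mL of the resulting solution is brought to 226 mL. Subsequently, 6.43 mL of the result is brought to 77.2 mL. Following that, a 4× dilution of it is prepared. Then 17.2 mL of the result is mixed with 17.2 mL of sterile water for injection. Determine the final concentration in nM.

Overall dilution factor = 39.92 × 20 × 5 × 12.01 × 4 × 2 = 3.83 × 10⁵.
183 mM / 3.83 × 10⁵ = 4.77 × 10⁻⁴ mM = 477 nM.

477 nM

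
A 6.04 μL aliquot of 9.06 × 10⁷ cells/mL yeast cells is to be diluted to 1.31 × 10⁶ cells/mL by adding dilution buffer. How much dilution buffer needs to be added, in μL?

V₂ = C₁V₁/C₂ = 9.06 × 10⁷ × 6.04 / 1.31 × 10⁶ = 418 μL.
Diluent to add = V₂ − V₁ = 418 − 6.04 = 412 μL.

412 μL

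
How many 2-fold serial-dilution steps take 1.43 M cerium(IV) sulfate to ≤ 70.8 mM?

Need 2ⁿ ≥ 20.2, so n ≥ log(20.2)/log(2) = 4.34.
Minimum whole steps: n = 5.

5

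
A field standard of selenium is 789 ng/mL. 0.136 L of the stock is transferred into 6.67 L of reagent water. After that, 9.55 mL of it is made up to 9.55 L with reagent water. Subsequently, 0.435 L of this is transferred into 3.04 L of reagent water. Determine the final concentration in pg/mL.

Overall dilution factor = 50.04 × 1000 × 7.989 = 4.00 × 10⁵.
789 ng/mL / 4.00 × 10⁵ = 1.97 × 10⁻³ ng/mL = 1.97 pg/mL.

1.97 pg/mL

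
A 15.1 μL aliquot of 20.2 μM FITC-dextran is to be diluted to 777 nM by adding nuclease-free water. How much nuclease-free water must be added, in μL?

377 μL

777 nM = 0.777 μM.
V₂ = C₁V₁/C₂ = 20.2 × 15.1 / 0.777 = 393 μL.
Diluent to add = V₂ − V₁ = 393 − 15.1 = 377 μL.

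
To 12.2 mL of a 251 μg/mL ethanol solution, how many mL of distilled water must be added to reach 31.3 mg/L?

85.6 mL

31.3 mg/L = 31.3 μg/mL.
V₂ = C₁V₁/C₂ = 251 × 12.2 / 31.3 = 97.8 mL.
Diluent to add = V₂ − V₁ = 97.8 − 12.2 = 85.6 mL.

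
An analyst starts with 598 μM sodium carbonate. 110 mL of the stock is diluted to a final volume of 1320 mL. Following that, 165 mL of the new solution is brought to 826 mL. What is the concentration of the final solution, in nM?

9950 nM

Overall dilution factor = 12 × 5.006 = 60.1.
598 μM / 60.1 = 9.95 μM = 9950 nM.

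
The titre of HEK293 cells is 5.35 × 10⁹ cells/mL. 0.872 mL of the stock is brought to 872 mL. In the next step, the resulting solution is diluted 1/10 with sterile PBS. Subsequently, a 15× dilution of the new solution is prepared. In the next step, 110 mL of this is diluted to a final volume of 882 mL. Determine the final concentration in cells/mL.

4450 cells/mL

Overall dilution factor = 1000 × 10 × 15 × 8.018 = 1.20 × 10⁶.
5.35 × 10⁹ cells/mL / 1.20 × 10⁶ = 4450 cells/mL.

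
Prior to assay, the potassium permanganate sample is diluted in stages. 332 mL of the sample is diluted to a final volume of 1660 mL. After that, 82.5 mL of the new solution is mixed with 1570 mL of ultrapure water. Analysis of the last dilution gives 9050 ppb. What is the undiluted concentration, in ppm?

906 ppm

Overall dilution factor = 5 × 20.03 = 100.
Original = 9050 ppb × 100 = 9.06 × 10⁵ ppb = 906 ppm.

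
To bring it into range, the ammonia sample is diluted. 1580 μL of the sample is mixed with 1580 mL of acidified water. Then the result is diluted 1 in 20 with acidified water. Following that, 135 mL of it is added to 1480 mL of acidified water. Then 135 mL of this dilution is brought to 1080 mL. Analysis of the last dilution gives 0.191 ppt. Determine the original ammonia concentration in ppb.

366 ppb

Overall dilution factor = 1001 × 20 × 11.96 × 8 = 1.92 × 10⁶.
Original = 0.191 ppt × 1.92 × 10⁶ = 3.66 × 10⁵ ppt = 366 ppb.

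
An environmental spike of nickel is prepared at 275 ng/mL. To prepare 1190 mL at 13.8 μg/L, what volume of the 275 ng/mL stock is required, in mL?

13.8 μg/L = 13.8 ng/mL.
V₁ = C₂V₂/C₁ = 13.8 × 1190 / 275 = 59.7 mL.

59.7 mL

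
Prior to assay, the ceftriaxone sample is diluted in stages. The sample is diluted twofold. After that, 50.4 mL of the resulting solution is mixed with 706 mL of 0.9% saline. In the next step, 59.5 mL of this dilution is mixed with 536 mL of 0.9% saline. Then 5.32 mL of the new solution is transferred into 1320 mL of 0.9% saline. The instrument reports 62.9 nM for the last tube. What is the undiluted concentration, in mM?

4.71 mM

Overall dilution factor = 2 × 15.01 × 10.01 × 249.1 = 7.48 × 10⁴.
Original = 62.9 nM × 7.48 × 10⁴ = 4.71 × 10⁶ nM = 4.71 mM.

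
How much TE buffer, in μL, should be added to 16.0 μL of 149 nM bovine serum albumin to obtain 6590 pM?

346 μL

6590 pM = 6.59 nM.
V₂ = C₁V₁/C₂ = 149 × 16.0 / 6.59 = 362 μL.
Diluent to add = V₂ − V₁ = 362 − 16.0 = 346 μL.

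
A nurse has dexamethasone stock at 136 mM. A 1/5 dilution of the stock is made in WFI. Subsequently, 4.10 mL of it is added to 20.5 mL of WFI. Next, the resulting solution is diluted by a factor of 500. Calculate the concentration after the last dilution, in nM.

Overall dilution factor = 5 × 6 × 500 = 1.50 × 10⁴.
136 mM / 1.50 × 10⁴ = 9.07 × 10⁻³ mM = 9070 nM.

9070 nM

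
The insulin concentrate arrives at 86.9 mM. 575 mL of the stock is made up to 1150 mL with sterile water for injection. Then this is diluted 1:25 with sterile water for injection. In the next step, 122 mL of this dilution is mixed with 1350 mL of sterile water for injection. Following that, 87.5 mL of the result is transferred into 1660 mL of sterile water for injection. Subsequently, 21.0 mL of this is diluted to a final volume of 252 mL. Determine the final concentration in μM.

Overall dilution factor = 2 × 25 × 12.07 × 19.97 × 12 = 1.45 × 10⁵.
86.9 mM / 1.45 × 10⁵ = 6.01 × 10⁻⁴ mM = 0.601 μM.

0.601 μM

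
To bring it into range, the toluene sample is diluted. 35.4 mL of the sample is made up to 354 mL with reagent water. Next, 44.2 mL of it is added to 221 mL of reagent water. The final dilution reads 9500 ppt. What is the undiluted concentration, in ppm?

0.570 ppm

Overall dilution factor = 10 × 6 = 60.0.
Original = 9500 ppt × 60.0 = 5.70 × 10⁵ ppt = 0.570 ppm.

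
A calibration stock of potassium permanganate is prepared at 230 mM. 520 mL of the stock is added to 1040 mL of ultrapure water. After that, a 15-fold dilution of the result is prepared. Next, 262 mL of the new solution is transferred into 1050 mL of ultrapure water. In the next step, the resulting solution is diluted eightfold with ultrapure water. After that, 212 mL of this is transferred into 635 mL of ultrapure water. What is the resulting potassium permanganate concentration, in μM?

Overall dilution factor = 3 × 15 × 5.008 × 8 × 3.995 = 7202.
230 mM / 7202 = 0.0319 mM = 31.9 μM.

31.9 μM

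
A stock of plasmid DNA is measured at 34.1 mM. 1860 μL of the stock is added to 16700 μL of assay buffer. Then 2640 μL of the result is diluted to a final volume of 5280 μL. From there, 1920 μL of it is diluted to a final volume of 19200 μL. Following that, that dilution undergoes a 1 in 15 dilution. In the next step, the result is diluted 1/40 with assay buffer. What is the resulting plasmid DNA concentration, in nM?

Overall dilution factor = 9.978 × 2 × 10 × 15 × 40 = 1.20 × 10⁵.
34.1 mM / 1.20 × 10⁵ = 2.85 × 10⁻⁴ mM = 285 nM.

285 nM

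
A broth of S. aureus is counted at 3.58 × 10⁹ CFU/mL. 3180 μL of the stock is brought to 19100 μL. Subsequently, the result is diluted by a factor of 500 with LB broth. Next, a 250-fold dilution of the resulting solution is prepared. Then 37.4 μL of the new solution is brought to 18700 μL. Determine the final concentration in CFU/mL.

9.54 CFU/mL

Overall dilution factor = 6.006 × 500 × 250 × 500 = 3.75 × 10⁸.
3.58 × 10⁹ CFU/mL / 3.75 × 10⁸ = 9.54 CFU/mL.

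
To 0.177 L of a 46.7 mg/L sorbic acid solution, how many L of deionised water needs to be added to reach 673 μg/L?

673 μg/L = 0.673 mg/L.
V₂ = C₁V₁/C₂ = 46.7 × 0.177 / 0.673 = 12.3 L.
Diluent to add = V₂ − V₁ = 12.3 − 0.177 = 12.1 L.

12.1 L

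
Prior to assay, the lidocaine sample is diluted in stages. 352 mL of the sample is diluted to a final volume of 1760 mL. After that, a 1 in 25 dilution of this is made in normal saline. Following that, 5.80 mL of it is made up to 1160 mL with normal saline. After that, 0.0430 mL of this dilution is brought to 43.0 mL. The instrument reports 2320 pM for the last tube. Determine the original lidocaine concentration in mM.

Overall dilution factor = 5 × 25 × 200 × 1000 = 2.50 × 10⁷.
Original = 2320 pM × 2.50 × 10⁷ = 5.80 × 10¹⁰ pM = 58.0 mM.

58.0 mM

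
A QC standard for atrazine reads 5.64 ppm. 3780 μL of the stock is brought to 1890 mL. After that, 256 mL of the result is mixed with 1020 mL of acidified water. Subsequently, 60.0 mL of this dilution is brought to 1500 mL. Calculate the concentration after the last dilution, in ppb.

0.0905 ppb

Overall dilution factor = 500 × 4.984 × 25 = 6.23 × 10⁴.
5.64 ppm / 6.23 × 10⁴ = 9.05 × 10⁻⁵ ppm = 0.0905 ppb.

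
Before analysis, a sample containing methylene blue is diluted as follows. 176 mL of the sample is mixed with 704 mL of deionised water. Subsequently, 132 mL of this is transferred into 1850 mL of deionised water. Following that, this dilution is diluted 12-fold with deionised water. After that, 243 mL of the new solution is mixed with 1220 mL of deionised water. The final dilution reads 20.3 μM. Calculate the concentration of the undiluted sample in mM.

Overall dilution factor = 5 × 15.02 × 12 × 6.021 = 5424.
Original = 20.3 μM × 5424 = 1.10 × 10⁵ μM = 110 mM.

110 mM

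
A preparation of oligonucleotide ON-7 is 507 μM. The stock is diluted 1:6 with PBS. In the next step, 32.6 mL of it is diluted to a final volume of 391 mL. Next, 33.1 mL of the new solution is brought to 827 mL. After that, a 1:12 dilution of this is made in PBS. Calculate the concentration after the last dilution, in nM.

Overall dilution factor = 6 × 11.99 × 24.98 × 12 = 2.16 × 10⁴.
507 μM / 2.16 × 10⁴ = 0.0235 μM = 23.5 nM.

23.5 nM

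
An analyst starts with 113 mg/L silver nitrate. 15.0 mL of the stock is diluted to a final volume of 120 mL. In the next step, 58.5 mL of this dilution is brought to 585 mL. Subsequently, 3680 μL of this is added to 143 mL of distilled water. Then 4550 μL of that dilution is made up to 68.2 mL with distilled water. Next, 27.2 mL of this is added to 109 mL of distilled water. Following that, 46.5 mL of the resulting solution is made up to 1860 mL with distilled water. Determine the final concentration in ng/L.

Overall dilution factor = 8 × 10 × 39.86 × 14.99 × 5.007 × 40 = 9.57 × 10⁶.
113 mg/L / 9.57 × 10⁶ = 1.18 × 10⁻⁵ mg/L = 11.8 ng/L.

11.8 ng/L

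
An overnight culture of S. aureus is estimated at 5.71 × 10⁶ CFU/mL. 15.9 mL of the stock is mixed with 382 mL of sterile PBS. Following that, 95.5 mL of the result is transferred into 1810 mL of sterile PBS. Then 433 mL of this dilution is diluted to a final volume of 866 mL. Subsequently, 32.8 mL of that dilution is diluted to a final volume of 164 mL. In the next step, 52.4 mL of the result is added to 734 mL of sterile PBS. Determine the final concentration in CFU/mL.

76.2 CFU/mL

Overall dilution factor = 25.03 × 19.95 × 2 × 5 × 15.01 = 7.49 × 10⁴.
5.71 × 10⁶ CFU/mL / 7.49 × 10⁴ = 76.2 CFU/mL.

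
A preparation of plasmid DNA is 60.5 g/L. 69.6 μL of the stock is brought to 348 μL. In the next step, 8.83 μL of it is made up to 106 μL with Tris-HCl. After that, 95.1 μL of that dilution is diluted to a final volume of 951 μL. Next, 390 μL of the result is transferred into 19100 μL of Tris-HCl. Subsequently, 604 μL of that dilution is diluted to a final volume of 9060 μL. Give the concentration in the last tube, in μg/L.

134 μg/L

Overall dilution factor = 5 × 12.00 × 10 × 49.97 × 15 = 4.50 × 10⁵.
60.5 g/L / 4.50 × 10⁵ = 1.34 × 10⁻⁴ g/L = 134 μg/L.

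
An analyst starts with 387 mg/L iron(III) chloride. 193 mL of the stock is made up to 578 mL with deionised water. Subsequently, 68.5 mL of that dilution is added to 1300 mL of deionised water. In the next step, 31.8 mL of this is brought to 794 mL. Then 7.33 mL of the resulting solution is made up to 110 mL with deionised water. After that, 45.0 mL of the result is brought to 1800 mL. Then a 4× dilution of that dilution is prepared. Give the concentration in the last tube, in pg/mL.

Overall dilution factor = 2.995 × 19.98 × 24.97 × 15.01 × 40 × 4 = 3.59 × 10⁶.
387 mg/L / 3.59 × 10⁶ = 1.08 × 10⁻⁴ mg/L = 108 pg/mL.

108 pg/mL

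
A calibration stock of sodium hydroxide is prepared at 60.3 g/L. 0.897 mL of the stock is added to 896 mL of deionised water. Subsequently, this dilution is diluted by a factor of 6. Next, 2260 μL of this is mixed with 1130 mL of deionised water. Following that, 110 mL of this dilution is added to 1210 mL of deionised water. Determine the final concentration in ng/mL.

1.67 ng/mL

Overall dilution factor = 999.9 × 6 × 501 × 12 = 3.61 × 10⁷.
60.3 g/L / 3.61 × 10⁷ = 1.67 × 10⁻⁶ g/L = 1.67 ng/mL.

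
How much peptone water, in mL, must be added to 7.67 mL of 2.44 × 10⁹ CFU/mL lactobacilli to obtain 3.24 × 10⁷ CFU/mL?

V₂ = C₁V₁/C₂ = 2.44 × 10⁹ × 7.67 / 3.24 × 10⁷ = 578 mL.
Diluent to add = V₂ − V₁ = 578 − 7.67 = 570 mL.

570 mL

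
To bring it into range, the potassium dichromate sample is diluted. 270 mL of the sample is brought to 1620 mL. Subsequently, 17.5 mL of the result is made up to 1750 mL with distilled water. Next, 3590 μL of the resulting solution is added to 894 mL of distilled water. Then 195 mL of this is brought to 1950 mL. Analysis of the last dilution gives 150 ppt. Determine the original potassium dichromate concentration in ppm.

Overall dilution factor = 6 × 100 × 250.0 × 10 = 1.50 × 10⁶.
Original = 150 ppt × 1.50 × 10⁶ = 2.25 × 10⁸ ppt = 225 ppm.

225 ppm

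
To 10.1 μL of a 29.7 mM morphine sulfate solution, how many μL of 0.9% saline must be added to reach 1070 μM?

1070 μM = 1.07 mM.
V₂ = C₁V₁/C₂ = 29.7 × 10.1 / 1.07 = 280 μL.
Diluent to add = V₂ − V₁ = 280 − 10.1 = 270 μL.

270 μL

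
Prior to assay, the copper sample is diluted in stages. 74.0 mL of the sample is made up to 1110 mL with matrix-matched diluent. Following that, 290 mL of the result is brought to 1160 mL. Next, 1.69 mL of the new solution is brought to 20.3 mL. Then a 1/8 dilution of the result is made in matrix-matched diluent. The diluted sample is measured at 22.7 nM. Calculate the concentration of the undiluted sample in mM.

0.131 mM

Overall dilution factor = 15 × 4 × 12.01 × 8 = 5766.
Original = 22.7 nM × 5766 = 1.31 × 10⁵ nM = 0.131 mM.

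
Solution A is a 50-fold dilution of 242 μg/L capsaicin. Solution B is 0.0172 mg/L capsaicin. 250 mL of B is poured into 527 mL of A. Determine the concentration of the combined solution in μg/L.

8.82 μg/L

C_A = 242 μg/L / 50 = 4.84 μg/L.
C_B = 0.0172 mg/L = 17.2 μg/L.
C_mix = (C_A·V_A + C_B·V_B)/(V_A + V_B) = (4.84×527 + 17.2×250) / 777.0 = 8.82 μg/L.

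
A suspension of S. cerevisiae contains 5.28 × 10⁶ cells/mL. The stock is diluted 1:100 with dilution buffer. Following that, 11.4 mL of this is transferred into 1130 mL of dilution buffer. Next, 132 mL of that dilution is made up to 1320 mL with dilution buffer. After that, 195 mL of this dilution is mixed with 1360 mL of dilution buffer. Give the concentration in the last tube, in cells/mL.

Overall dilution factor = 100 × 100.1 × 10 × 7.974 = 7.98 × 10⁵.
5.28 × 10⁶ cells/mL / 7.98 × 10⁵ = 6.61 cells/mL.

6.61 cells/mL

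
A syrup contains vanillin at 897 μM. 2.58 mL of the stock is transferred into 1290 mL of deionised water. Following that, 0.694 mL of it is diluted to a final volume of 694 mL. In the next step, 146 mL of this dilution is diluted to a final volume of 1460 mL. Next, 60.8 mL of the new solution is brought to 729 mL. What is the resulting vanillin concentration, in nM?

Overall dilution factor = 501 × 1000 × 10 × 11.99 = 6.01 × 10⁷.
897 μM / 6.01 × 10⁷ = 1.49 × 10⁻⁵ μM = 0.0149 nM.

0.0149 nM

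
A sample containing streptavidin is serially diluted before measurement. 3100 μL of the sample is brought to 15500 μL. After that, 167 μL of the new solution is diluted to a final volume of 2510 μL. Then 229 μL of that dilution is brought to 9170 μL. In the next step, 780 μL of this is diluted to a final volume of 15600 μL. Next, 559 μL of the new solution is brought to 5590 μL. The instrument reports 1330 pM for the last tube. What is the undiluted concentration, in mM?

0.800 mM

Overall dilution factor = 5 × 15.03 × 40.04 × 20 × 10 = 6.02 × 10⁵.
Original = 1330 pM × 6.02 × 10⁵ = 8.00 × 10⁸ pM = 0.800 mM.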